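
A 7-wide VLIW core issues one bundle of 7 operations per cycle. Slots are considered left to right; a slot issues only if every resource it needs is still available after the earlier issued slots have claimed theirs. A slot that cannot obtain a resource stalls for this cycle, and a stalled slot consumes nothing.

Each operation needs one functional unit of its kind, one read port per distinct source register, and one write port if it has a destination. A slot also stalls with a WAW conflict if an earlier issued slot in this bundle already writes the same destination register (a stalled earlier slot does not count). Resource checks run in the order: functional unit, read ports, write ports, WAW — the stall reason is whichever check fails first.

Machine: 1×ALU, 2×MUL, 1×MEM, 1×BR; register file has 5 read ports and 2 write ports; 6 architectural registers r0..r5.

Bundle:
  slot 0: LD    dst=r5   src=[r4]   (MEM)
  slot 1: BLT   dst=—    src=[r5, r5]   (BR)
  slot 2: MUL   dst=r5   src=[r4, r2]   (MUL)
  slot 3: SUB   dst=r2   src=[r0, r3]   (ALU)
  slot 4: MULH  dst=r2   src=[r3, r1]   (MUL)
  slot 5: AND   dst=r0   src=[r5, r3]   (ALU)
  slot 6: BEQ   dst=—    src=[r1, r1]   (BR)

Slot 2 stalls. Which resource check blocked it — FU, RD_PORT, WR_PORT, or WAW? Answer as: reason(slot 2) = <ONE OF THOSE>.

#0 MEM src=r4 dispatched  <A:1 Mu:2 Ld:0 B:1 rd:4 wr:1>
#1 BR src=r5,r5 dispatched  <A:1 Mu:2 Ld:0 B:0 rd:3 wr:1>
#2 MUL src=r4,r2 held:WAW  <A:1 Mu:2 Ld:0 B:0 rd:3 wr:1>
#3 ALU src=r0,r3 dispatched  <A:0 Mu:2 Ld:0 B:0 rd:1 wr:0>
#4 MUL src=r3,r1 held:RD_PORT  <A:0 Mu:2 Ld:0 B:0 rd:1 wr:0>
#5 ALU src=r5,r3 held:FU  <A:0 Mu:2 Ld:0 B:0 rd:1 wr:0>
#6 BR src=r1,r1 held:FU  <A:0 Mu:2 Ld:0 B:0 rd:1 wr:0>

reason(slot 2) = WAW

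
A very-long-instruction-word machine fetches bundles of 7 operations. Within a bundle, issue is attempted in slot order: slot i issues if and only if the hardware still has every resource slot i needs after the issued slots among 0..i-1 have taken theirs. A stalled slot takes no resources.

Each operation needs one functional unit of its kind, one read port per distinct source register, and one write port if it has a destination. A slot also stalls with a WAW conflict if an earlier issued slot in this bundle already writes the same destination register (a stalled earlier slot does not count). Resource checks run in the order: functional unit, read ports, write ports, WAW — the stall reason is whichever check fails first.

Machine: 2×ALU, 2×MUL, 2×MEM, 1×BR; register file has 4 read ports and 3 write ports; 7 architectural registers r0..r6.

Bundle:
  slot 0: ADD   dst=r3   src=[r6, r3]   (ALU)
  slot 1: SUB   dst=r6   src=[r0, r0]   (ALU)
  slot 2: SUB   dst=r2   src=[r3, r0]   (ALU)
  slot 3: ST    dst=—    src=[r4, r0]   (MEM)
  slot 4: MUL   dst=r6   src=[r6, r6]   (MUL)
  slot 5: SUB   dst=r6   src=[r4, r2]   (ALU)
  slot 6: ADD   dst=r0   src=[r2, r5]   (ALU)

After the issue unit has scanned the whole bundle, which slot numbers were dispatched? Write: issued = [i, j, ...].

slot 0 (ALU): ISSUE — free A1,Mu2,Ld2,B1 rp2 wp2
slot 1 (ALU): ISSUE — free A0,Mu2,Ld2,B1 rp1 wp1
slot 2 (ALU): stall FU — free A0,Mu2,Ld2,B1 rp1 wp1
slot 3 (MEM): stall RD_PORT — free A0,Mu2,Ld2,B1 rp1 wp1
slot 4 (MUL): stall WAW — free A0,Mu2,Ld2,B1 rp1 wp1
slot 5 (ALU): stall FU — free A0,Mu2,Ld2,B1 rp1 wp1
slot 6 (ALU): stall FU — free A0,Mu2,Ld2,B1 rp1 wp1

issued = [0, 1]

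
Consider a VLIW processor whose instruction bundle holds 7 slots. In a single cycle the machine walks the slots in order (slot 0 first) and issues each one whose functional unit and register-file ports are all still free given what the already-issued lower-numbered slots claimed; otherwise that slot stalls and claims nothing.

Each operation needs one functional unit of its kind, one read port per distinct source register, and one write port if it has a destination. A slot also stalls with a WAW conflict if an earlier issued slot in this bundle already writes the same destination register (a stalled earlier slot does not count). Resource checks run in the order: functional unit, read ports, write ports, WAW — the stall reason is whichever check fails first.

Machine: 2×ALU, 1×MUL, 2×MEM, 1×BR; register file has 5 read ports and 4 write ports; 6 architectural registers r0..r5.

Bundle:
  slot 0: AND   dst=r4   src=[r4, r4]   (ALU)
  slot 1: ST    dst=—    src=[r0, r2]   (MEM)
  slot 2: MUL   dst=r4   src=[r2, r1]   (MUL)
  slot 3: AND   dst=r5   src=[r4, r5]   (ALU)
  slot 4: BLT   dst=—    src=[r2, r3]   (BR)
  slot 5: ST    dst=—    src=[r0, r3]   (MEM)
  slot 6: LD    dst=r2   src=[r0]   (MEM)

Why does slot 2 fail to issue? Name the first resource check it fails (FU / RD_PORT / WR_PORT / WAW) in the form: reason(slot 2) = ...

reason(slot 2) = WAW

#0 ALU src=r4,r4 dispatched  <A:1 Mu:1 Ld:2 B:1 rd:4 wr:3>
#1 MEM src=r0,r2 dispatched  <A:1 Mu:1 Ld:1 B:1 rd:2 wr:3>
#2 MUL src=r2,r1 held:WAW  <A:1 Mu:1 Ld:1 B:1 rd:2 wr:3>
#3 ALU src=r4,r5 dispatched  <A:0 Mu:1 Ld:1 B:1 rd:0 wr:2>
#4 BR src=r2,r3 held:RD_PORT  <A:0 Mu:1 Ld:1 B:1 rd:0 wr:2>
#5 MEM src=r0,r3 held:RD_PORT  <A:0 Mu:1 Ld:1 B:1 rd:0 wr:2>
#6 MEM src=r0 held:RD_PORT  <A:0 Mu:1 Ld:1 B:1 rd:0 wr:2>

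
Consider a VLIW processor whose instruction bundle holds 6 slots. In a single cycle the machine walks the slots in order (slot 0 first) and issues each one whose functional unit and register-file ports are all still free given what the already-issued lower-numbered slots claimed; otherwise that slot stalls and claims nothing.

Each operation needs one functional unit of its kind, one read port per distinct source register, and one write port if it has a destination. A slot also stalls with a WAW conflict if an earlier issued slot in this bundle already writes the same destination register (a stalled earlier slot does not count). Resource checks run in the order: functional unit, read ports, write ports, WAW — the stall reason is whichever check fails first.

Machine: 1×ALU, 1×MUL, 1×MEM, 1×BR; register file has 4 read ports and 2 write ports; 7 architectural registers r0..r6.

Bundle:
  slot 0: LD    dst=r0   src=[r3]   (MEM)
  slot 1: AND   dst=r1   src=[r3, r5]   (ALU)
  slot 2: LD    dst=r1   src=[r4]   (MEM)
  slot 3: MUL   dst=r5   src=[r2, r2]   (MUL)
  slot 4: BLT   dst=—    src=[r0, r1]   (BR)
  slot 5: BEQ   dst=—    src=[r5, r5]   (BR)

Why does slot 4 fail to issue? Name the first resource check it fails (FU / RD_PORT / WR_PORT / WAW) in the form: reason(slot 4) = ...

[0] MEM needs rd=1 wr=1: ok; after: ALU=1 MUL=1 MEM=0 BR=1, R=3, W=1
[1] ALU needs rd=2 wr=1: ok; after: ALU=0 MUL=1 MEM=0 BR=1, R=1, W=0
[2] MEM needs rd=1 wr=1: FU; after: ALU=0 MUL=1 MEM=0 BR=1, R=1, W=0
[3] MUL needs rd=1 wr=1: WR_PORT; after: ALU=0 MUL=1 MEM=0 BR=1, R=1, W=0
[4] BR needs rd=2 wr=0: RD_PORT; after: ALU=0 MUL=1 MEM=0 BR=1, R=1, W=0
[5] BR needs rd=1 wr=0: ok; after: ALU=0 MUL=1 MEM=0 BR=0, R=0, W=0

reason(slot 4) = RD_PORT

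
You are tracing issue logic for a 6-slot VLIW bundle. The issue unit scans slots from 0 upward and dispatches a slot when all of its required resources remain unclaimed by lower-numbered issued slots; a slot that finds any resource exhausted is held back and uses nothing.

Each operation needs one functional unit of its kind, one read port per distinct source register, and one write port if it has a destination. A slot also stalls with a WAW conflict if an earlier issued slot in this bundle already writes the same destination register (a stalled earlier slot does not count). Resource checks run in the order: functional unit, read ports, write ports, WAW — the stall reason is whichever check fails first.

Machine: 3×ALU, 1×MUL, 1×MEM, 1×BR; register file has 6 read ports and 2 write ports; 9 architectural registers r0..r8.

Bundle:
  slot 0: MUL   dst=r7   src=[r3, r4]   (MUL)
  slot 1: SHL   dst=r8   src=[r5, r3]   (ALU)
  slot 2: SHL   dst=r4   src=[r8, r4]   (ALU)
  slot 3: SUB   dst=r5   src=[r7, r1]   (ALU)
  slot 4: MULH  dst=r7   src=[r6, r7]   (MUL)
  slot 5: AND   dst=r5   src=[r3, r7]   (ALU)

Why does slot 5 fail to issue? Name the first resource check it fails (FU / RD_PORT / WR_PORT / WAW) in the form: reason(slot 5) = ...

reason(slot 5) = WR_PORT

slot 0 (MUL): ISSUE — free A3,Mu0,Ld1,B1 rp4 wp1
slot 1 (ALU): ISSUE — free A2,Mu0,Ld1,B1 rp2 wp0
slot 2 (ALU): stall WR_PORT — free A2,Mu0,Ld1,B1 rp2 wp0
slot 3 (ALU): stall WR_PORT — free A2,Mu0,Ld1,B1 rp2 wp0
slot 4 (MUL): stall FU — free A2,Mu0,Ld1,B1 rp2 wp0
slot 5 (ALU): stall WR_PORT — free A2,Mu0,Ld1,B1 rp2 wp0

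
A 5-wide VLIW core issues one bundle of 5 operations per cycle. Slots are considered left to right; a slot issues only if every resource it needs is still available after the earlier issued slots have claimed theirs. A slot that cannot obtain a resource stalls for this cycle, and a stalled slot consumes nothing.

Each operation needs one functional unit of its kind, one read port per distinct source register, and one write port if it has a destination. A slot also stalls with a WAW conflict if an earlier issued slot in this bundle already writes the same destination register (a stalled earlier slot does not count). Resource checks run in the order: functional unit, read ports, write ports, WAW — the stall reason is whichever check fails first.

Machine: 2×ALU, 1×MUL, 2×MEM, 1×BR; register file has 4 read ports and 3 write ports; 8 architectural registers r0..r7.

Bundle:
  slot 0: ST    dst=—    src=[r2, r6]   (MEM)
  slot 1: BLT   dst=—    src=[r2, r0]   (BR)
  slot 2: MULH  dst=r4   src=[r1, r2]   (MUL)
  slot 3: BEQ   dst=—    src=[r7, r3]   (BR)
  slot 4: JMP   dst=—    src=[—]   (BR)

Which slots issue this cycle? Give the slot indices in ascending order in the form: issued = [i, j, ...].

issued = [0, 1]

slot 0 (MEM): ISSUE — free A2,Mu1,Ld1,B1 rp2 wp3
slot 1 (BR): ISSUE — free A2,Mu1,Ld1,B0 rp0 wp3
slot 2 (MUL): stall RD_PORT — free A2,Mu1,Ld1,B0 rp0 wp3
slot 3 (BR): stall FU — free A2,Mu1,Ld1,B0 rp0 wp3
slot 4 (BR): stall FU — free A2,Mu1,Ld1,B0 rp0 wp3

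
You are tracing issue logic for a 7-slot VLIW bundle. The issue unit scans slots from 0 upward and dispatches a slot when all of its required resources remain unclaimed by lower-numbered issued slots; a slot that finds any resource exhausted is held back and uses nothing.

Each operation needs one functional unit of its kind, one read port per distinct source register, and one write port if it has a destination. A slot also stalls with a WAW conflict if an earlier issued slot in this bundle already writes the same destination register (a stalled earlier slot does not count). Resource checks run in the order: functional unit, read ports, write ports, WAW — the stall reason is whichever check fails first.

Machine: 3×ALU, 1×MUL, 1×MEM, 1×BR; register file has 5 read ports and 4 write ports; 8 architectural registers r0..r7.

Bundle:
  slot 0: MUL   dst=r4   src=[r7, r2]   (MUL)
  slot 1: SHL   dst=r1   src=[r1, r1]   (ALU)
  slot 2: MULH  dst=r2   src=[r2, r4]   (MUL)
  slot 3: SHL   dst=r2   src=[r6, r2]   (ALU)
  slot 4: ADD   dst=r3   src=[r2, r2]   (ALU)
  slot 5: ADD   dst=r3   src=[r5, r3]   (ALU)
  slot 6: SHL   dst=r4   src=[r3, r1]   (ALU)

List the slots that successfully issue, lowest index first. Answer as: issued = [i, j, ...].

  0. MUL→r4 ⇒ go  {3A/0Mu/1Ld/1B | 3r 3w}
  1. ALU→r1 ⇒ go  {2A/0Mu/1Ld/1B | 2r 2w}
  2. MUL→r2 ⇒ no(FU)  {2A/0Mu/1Ld/1B | 2r 2w}
  3. ALU→r2 ⇒ go  {1A/0Mu/1Ld/1B | 0r 1w}
  4. ALU→r3 ⇒ no(RD_PORT)  {1A/0Mu/1Ld/1B | 0r 1w}
  5. ALU→r3 ⇒ no(RD_PORT)  {1A/0Mu/1Ld/1B | 0r 1w}
  6. ALU→r4 ⇒ no(RD_PORT)  {1A/0Mu/1Ld/1B | 0r 1w}

issued = [0, 1, 3]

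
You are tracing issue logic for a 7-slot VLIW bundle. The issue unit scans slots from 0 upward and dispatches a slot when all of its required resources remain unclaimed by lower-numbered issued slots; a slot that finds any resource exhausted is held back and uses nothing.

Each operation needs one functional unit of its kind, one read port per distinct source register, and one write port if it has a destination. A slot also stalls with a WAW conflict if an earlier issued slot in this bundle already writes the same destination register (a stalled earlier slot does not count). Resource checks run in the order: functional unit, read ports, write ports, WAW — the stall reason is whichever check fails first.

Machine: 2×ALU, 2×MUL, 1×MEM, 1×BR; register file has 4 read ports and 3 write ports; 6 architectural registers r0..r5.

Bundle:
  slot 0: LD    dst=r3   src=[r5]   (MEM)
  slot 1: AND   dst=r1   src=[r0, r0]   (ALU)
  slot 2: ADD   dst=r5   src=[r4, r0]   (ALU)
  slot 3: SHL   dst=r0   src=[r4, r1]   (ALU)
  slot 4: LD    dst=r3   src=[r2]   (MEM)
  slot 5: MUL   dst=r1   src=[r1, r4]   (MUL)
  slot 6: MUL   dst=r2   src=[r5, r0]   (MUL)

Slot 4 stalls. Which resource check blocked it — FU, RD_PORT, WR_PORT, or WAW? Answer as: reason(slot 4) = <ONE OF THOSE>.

#0 MEM src=r5 dispatched  <A:2 Mu:2 Ld:0 B:1 rd:3 wr:2>
#1 ALU src=r0,r0 dispatched  <A:1 Mu:2 Ld:0 B:1 rd:2 wr:1>
#2 ALU src=r4,r0 dispatched  <A:0 Mu:2 Ld:0 B:1 rd:0 wr:0>
#3 ALU src=r4,r1 held:FU  <A:0 Mu:2 Ld:0 B:1 rd:0 wr:0>
#4 MEM src=r2 held:FU  <A:0 Mu:2 Ld:0 B:1 rd:0 wr:0>
#5 MUL src=r1,r4 held:RD_PORT  <A:0 Mu:2 Ld:0 B:1 rd:0 wr:0>
#6 MUL src=r5,r0 held:RD_PORT  <A:0 Mu:2 Ld:0 B:1 rd:0 wr:0>

reason(slot 4) = FU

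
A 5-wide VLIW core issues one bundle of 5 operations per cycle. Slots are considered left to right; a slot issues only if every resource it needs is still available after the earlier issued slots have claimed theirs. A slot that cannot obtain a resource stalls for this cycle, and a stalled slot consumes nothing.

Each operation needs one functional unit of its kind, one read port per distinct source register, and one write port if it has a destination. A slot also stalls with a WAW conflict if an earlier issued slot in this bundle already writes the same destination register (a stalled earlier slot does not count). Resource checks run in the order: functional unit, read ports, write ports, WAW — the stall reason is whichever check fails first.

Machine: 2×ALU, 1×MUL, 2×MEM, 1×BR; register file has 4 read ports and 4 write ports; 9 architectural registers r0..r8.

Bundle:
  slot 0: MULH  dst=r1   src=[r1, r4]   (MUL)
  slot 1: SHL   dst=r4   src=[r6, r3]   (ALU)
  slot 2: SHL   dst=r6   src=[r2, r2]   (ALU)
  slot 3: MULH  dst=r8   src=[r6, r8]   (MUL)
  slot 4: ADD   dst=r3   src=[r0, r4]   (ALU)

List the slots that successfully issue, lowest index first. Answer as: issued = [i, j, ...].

  0. MUL→r1 ⇒ go  {2A/0Mu/2Ld/1B | 2r 3w}
  1. ALU→r4 ⇒ go  {1A/0Mu/2Ld/1B | 0r 2w}
  2. ALU→r6 ⇒ no(RD_PORT)  {1A/0Mu/2Ld/1B | 0r 2w}
  3. MUL→r8 ⇒ no(FU)  {1A/0Mu/2Ld/1B | 0r 2w}
  4. ALU→r3 ⇒ no(RD_PORT)  {1A/0Mu/2Ld/1B | 0r 2w}

issued = [0, 1]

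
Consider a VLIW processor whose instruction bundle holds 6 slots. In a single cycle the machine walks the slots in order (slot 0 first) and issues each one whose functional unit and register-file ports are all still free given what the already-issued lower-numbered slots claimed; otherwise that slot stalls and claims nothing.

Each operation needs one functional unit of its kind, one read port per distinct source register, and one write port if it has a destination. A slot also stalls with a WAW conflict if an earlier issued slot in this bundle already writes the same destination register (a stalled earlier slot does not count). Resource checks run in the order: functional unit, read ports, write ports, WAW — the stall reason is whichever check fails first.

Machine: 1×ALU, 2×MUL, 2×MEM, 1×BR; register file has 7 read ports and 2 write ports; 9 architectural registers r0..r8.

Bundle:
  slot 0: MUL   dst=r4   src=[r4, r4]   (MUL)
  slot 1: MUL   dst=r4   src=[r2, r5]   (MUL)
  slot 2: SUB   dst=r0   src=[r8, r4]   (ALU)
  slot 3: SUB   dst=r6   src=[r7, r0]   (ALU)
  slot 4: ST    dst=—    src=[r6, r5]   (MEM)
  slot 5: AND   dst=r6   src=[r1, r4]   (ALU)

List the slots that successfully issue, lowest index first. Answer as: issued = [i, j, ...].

issued = [0, 2, 4]

[0] MUL needs rd=1 wr=1: ok; after: ALU=1 MUL=1 MEM=2 BR=1, R=6, W=1
[1] MUL needs rd=2 wr=1: WAW; after: ALU=1 MUL=1 MEM=2 BR=1, R=6, W=1
[2] ALU needs rd=2 wr=1: ok; after: ALU=0 MUL=1 MEM=2 BR=1, R=4, W=0
[3] ALU needs rd=2 wr=1: FU; after: ALU=0 MUL=1 MEM=2 BR=1, R=4, W=0
[4] MEM needs rd=2 wr=0: ok; after: ALU=0 MUL=1 MEM=1 BR=1, R=2, W=0
[5] ALU needs rd=2 wr=1: FU; after: ALU=0 MUL=1 MEM=1 BR=1, R=2, W=0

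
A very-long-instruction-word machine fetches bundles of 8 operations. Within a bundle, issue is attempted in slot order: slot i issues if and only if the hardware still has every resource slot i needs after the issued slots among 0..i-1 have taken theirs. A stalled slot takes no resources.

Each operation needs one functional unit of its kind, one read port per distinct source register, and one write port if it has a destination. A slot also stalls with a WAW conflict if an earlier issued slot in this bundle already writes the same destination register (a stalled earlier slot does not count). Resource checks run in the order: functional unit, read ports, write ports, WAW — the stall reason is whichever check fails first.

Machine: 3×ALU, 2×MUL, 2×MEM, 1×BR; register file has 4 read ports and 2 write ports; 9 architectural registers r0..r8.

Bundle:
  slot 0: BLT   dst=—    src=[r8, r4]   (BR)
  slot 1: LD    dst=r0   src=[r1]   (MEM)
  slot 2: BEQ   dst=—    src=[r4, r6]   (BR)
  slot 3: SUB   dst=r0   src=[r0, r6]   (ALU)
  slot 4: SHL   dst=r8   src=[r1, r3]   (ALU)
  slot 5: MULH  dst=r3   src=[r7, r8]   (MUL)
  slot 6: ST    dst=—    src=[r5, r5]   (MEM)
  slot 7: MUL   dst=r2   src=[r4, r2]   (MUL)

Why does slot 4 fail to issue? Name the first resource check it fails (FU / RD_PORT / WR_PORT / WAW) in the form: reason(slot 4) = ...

slot 0 (BR): ISSUE — free A3,Mu2,Ld2,B0 rp2 wp2
slot 1 (MEM): ISSUE — free A3,Mu2,Ld1,B0 rp1 wp1
slot 2 (BR): stall FU — free A3,Mu2,Ld1,B0 rp1 wp1
slot 3 (ALU): stall RD_PORT — free A3,Mu2,Ld1,B0 rp1 wp1
slot 4 (ALU): stall RD_PORT — free A3,Mu2,Ld1,B0 rp1 wp1
slot 5 (MUL): stall RD_PORT — free A3,Mu2,Ld1,B0 rp1 wp1
slot 6 (MEM): ISSUE — free A3,Mu2,Ld0,B0 rp0 wp1
slot 7 (MUL): stall RD_PORT — free A3,Mu2,Ld0,B0 rp0 wp1

reason(slot 4) = RD_PORT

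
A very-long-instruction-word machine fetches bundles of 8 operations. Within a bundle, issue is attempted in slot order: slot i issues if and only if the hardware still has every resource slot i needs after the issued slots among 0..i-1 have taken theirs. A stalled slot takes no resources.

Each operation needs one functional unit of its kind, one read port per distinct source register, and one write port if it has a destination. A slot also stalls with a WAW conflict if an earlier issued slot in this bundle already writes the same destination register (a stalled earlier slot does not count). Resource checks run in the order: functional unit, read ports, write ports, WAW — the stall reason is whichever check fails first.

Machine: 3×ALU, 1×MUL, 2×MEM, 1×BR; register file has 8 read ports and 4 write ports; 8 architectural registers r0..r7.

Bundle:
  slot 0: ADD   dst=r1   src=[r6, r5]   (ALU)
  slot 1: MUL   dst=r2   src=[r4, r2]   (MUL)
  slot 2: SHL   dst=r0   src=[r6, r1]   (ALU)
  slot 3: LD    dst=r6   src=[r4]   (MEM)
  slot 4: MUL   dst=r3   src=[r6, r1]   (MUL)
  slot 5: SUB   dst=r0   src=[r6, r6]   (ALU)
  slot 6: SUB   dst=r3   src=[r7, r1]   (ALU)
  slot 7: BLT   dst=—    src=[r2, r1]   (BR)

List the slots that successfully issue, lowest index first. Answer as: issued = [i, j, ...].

#0 ALU src=r6,r5 dispatched  <A:2 Mu:1 Ld:2 B:1 rd:6 wr:3>
#1 MUL src=r4,r2 dispatched  <A:2 Mu:0 Ld:2 B:1 rd:4 wr:2>
#2 ALU src=r6,r1 dispatched  <A:1 Mu:0 Ld:2 B:1 rd:2 wr:1>
#3 MEM src=r4 dispatched  <A:1 Mu:0 Ld:1 B:1 rd:1 wr:0>
#4 MUL src=r6,r1 held:FU  <A:1 Mu:0 Ld:1 B:1 rd:1 wr:0>
#5 ALU src=r6,r6 held:WR_PORT  <A:1 Mu:0 Ld:1 B:1 rd:1 wr:0>
#6 ALU src=r7,r1 held:RD_PORT  <A:1 Mu:0 Ld:1 B:1 rd:1 wr:0>
#7 BR src=r2,r1 held:RD_PORT  <A:1 Mu:0 Ld:1 B:1 rd:1 wr:0>

issued = [0, 1, 2, 3]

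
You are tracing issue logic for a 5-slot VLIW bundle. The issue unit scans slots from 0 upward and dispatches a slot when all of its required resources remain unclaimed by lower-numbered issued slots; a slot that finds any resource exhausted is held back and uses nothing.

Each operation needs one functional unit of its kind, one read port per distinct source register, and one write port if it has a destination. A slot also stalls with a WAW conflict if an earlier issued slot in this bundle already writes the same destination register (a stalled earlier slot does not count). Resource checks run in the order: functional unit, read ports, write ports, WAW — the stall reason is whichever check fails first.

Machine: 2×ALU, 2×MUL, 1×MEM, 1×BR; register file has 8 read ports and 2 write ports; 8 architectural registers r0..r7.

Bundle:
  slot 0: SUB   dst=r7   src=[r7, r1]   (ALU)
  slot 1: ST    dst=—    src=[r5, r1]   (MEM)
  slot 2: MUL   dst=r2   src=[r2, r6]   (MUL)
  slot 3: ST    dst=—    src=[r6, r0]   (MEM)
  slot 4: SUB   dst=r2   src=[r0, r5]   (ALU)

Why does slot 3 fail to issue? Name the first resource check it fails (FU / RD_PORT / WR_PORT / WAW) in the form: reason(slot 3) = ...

reason(slot 3) = FU

#0 ALU src=r7,r1 dispatched  <A:1 Mu:2 Ld:1 B:1 rd:6 wr:1>
#1 MEM src=r5,r1 dispatched  <A:1 Mu:2 Ld:0 B:1 rd:4 wr:1>
#2 MUL src=r2,r6 dispatched  <A:1 Mu:1 Ld:0 B:1 rd:2 wr:0>
#3 MEM src=r6,r0 held:FU  <A:1 Mu:1 Ld:0 B:1 rd:2 wr:0>
#4 ALU src=r0,r5 held:WR_PORT  <A:1 Mu:1 Ld:0 B:1 rd:2 wr:0>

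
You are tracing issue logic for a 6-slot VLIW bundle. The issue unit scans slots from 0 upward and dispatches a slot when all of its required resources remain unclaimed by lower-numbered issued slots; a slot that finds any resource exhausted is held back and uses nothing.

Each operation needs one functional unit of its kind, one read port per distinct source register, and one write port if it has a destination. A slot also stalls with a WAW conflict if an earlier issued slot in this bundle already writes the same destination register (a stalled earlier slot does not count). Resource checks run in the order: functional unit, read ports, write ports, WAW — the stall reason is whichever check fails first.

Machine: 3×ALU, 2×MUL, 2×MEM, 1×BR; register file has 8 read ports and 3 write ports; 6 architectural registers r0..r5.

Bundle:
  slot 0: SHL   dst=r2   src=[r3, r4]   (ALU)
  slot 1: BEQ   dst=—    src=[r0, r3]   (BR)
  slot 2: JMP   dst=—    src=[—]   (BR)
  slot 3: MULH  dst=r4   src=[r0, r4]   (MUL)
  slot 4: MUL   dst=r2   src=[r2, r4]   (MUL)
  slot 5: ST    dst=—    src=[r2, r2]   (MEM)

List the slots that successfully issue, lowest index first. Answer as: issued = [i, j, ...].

[0] ALU needs rd=2 wr=1: ok; after: ALU=2 MUL=2 MEM=2 BR=1, R=6, W=2
[1] BR needs rd=2 wr=0: ok; after: ALU=2 MUL=2 MEM=2 BR=0, R=4, W=2
[2] BR needs rd=0 wr=0: FU; after: ALU=2 MUL=2 MEM=2 BR=0, R=4, W=2
[3] MUL needs rd=2 wr=1: ok; after: ALU=2 MUL=1 MEM=2 BR=0, R=2, W=1
[4] MUL needs rd=2 wr=1: WAW; after: ALU=2 MUL=1 MEM=2 BR=0, R=2, W=1
[5] MEM needs rd=1 wr=0: ok; after: ALU=2 MUL=1 MEM=1 BR=0, R=1, W=1

issued = [0, 1, 3, 5]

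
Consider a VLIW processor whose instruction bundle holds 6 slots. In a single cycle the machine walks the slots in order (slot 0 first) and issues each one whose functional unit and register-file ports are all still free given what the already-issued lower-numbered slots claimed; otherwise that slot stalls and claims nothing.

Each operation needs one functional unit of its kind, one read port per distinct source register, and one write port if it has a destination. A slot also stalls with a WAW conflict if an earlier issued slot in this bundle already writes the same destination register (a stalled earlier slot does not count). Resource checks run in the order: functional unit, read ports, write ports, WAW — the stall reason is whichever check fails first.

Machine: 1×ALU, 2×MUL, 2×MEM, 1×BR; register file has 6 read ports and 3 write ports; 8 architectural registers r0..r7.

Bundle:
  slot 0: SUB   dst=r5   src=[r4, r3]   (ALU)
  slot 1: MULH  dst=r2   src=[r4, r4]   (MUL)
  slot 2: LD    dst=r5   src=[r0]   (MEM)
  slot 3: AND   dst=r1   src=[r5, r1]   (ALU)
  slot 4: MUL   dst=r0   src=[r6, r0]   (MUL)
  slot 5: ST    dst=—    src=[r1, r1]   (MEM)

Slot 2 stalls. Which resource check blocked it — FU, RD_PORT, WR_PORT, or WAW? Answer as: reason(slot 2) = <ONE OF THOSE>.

reason(slot 2) = WAW

[0] ALU needs rd=2 wr=1: ok; after: ALU=0 MUL=2 MEM=2 BR=1, R=4, W=2
[1] MUL needs rd=1 wr=1: ok; after: ALU=0 MUL=1 MEM=2 BR=1, R=3, W=1
[2] MEM needs rd=1 wr=1: WAW; after: ALU=0 MUL=1 MEM=2 BR=1, R=3, W=1
[3] ALU needs rd=2 wr=1: FU; after: ALU=0 MUL=1 MEM=2 BR=1, R=3, W=1
[4] MUL needs rd=2 wr=1: ok; after: ALU=0 MUL=0 MEM=2 BR=1, R=1, W=0
[5] MEM needs rd=1 wr=0: ok; after: ALU=0 MUL=0 MEM=1 BR=1, R=0, W=0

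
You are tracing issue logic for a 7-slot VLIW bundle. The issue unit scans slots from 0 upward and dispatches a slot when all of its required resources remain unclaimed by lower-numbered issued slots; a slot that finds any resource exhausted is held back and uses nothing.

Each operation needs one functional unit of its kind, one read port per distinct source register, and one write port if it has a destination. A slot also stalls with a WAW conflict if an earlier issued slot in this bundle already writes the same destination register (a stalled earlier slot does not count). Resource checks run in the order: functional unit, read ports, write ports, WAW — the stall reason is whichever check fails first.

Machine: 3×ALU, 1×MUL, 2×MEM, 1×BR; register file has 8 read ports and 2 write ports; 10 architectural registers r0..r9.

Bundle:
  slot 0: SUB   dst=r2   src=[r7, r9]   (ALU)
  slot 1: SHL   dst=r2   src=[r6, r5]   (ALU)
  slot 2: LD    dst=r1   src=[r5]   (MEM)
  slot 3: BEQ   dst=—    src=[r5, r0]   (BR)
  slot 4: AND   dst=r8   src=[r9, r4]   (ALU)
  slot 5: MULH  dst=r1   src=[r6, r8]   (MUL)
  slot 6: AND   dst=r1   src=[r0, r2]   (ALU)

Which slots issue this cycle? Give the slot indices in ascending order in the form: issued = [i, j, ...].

[0] ALU needs rd=2 wr=1: ok; after: ALU=2 MUL=1 MEM=2 BR=1, R=6, W=1
[1] ALU needs rd=2 wr=1: WAW; after: ALU=2 MUL=1 MEM=2 BR=1, R=6, W=1
[2] MEM needs rd=1 wr=1: ok; after: ALU=2 MUL=1 MEM=1 BR=1, R=5, W=0
[3] BR needs rd=2 wr=0: ok; after: ALU=2 MUL=1 MEM=1 BR=0, R=3, W=0
[4] ALU needs rd=2 wr=1: WR_PORT; after: ALU=2 MUL=1 MEM=1 BR=0, R=3, W=0
[5] MUL needs rd=2 wr=1: WR_PORT; after: ALU=2 MUL=1 MEM=1 BR=0, R=3, W=0
[6] ALU needs rd=2 wr=1: WR_PORT; after: ALU=2 MUL=1 MEM=1 BR=0, R=3, W=0

issued = [0, 2, 3]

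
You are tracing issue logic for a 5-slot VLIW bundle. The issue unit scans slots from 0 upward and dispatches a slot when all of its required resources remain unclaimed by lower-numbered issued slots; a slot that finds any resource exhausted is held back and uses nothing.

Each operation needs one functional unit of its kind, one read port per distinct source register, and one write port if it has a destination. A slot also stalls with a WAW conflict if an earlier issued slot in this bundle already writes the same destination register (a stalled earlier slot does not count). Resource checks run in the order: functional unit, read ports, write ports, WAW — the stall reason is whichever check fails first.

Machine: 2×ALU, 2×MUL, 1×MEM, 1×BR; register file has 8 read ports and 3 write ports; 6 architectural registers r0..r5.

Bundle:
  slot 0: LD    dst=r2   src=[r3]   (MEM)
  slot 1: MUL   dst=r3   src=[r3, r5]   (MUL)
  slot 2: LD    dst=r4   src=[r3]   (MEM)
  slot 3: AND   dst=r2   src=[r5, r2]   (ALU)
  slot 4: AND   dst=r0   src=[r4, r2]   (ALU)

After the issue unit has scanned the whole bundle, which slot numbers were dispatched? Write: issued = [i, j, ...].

issued = [0, 1, 4]

  0. MEM→r2 ⇒ go  {2A/2Mu/0Ld/1B | 7r 2w}
  1. MUL→r3 ⇒ go  {2A/1Mu/0Ld/1B | 5r 1w}
  2. MEM→r4 ⇒ no(FU)  {2A/1Mu/0Ld/1B | 5r 1w}
  3. ALU→r2 ⇒ no(WAW)  {2A/1Mu/0Ld/1B | 5r 1w}
  4. ALU→r0 ⇒ go  {1A/1Mu/0Ld/1B | 3r 0w}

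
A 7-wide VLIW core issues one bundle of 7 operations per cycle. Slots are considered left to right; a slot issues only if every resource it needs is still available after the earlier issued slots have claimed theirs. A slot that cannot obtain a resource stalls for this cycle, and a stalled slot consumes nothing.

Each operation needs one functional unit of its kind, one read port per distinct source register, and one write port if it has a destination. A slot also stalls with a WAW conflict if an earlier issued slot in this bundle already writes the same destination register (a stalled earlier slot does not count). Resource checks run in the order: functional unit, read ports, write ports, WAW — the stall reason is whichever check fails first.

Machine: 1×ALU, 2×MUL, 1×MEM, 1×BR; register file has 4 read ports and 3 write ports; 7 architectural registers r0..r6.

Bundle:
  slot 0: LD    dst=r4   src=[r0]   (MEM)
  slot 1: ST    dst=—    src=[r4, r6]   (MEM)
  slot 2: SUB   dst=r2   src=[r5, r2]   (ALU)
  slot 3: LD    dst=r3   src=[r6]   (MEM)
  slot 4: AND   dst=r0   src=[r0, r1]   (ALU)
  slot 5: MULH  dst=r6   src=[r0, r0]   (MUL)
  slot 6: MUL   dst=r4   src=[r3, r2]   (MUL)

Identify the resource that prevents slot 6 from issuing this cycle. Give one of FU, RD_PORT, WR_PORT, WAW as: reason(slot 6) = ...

reason(slot 6) = RD_PORT

[0] MEM needs rd=1 wr=1: ok; after: ALU=1 MUL=2 MEM=0 BR=1, R=3, W=2
[1] MEM needs rd=2 wr=0: FU; after: ALU=1 MUL=2 MEM=0 BR=1, R=3, W=2
[2] ALU needs rd=2 wr=1: ok; after: ALU=0 MUL=2 MEM=0 BR=1, R=1, W=1
[3] MEM needs rd=1 wr=1: FU; after: ALU=0 MUL=2 MEM=0 BR=1, R=1, W=1
[4] ALU needs rd=2 wr=1: FU; after: ALU=0 MUL=2 MEM=0 BR=1, R=1, W=1
[5] MUL needs rd=1 wr=1: ok; after: ALU=0 MUL=1 MEM=0 BR=1, R=0, W=0
[6] MUL needs rd=2 wr=1: RD_PORT; after: ALU=0 MUL=1 MEM=0 BR=1, R=0, W=0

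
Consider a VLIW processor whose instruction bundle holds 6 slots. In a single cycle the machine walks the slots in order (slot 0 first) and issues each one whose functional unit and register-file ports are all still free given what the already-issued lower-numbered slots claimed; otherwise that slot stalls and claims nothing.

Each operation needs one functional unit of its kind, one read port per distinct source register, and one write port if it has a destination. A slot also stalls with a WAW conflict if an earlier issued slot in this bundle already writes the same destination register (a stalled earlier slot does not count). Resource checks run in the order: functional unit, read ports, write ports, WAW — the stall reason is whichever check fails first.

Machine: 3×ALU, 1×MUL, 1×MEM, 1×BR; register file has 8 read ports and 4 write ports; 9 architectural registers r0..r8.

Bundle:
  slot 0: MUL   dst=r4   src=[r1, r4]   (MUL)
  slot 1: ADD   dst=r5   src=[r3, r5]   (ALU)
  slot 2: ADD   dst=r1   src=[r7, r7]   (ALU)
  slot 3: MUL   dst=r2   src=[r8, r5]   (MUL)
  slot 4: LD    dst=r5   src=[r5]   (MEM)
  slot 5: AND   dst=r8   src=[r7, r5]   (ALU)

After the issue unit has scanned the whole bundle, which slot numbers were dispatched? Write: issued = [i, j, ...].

slot 0 (MUL): ISSUE — free A3,Mu0,Ld1,B1 rp6 wp3
slot 1 (ALU): ISSUE — free A2,Mu0,Ld1,B1 rp4 wp2
slot 2 (ALU): ISSUE — free A1,Mu0,Ld1,B1 rp3 wp1
slot 3 (MUL): stall FU — free A1,Mu0,Ld1,B1 rp3 wp1
slot 4 (MEM): stall WAW — free A1,Mu0,Ld1,B1 rp3 wp1
slot 5 (ALU): ISSUE — free A0,Mu0,Ld1,B1 rp1 wp0

issued = [0, 1, 2, 5]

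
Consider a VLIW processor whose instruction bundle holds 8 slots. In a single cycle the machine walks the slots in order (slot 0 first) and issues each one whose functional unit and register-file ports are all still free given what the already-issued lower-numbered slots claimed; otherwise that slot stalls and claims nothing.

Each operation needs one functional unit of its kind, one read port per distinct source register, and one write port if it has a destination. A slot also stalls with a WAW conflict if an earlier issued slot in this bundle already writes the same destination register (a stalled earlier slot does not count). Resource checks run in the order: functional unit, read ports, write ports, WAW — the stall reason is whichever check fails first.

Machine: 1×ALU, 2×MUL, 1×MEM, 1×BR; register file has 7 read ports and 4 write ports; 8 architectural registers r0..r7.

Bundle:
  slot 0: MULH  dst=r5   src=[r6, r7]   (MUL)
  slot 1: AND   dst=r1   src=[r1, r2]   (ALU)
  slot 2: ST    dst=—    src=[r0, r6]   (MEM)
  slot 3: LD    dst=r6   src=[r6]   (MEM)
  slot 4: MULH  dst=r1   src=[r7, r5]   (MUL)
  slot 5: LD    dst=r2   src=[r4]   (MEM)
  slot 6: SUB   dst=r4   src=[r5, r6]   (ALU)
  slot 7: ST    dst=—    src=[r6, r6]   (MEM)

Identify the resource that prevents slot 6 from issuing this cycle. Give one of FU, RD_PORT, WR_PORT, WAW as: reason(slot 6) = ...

reason(slot 6) = FU

[0] MUL needs rd=2 wr=1: ok; after: ALU=1 MUL=1 MEM=1 BR=1, R=5, W=3
[1] ALU needs rd=2 wr=1: ok; after: ALU=0 MUL=1 MEM=1 BR=1, R=3, W=2
[2] MEM needs rd=2 wr=0: ok; after: ALU=0 MUL=1 MEM=0 BR=1, R=1, W=2
[3] MEM needs rd=1 wr=1: FU; after: ALU=0 MUL=1 MEM=0 BR=1, R=1, W=2
[4] MUL needs rd=2 wr=1: RD_PORT; after: ALU=0 MUL=1 MEM=0 BR=1, R=1, W=2
[5] MEM needs rd=1 wr=1: FU; after: ALU=0 MUL=1 MEM=0 BR=1, R=1, W=2
[6] ALU needs rd=2 wr=1: FU; after: ALU=0 MUL=1 MEM=0 BR=1, R=1, W=2
[7] MEM needs rd=1 wr=0: FU; after: ALU=0 MUL=1 MEM=0 BR=1, R=1, W=2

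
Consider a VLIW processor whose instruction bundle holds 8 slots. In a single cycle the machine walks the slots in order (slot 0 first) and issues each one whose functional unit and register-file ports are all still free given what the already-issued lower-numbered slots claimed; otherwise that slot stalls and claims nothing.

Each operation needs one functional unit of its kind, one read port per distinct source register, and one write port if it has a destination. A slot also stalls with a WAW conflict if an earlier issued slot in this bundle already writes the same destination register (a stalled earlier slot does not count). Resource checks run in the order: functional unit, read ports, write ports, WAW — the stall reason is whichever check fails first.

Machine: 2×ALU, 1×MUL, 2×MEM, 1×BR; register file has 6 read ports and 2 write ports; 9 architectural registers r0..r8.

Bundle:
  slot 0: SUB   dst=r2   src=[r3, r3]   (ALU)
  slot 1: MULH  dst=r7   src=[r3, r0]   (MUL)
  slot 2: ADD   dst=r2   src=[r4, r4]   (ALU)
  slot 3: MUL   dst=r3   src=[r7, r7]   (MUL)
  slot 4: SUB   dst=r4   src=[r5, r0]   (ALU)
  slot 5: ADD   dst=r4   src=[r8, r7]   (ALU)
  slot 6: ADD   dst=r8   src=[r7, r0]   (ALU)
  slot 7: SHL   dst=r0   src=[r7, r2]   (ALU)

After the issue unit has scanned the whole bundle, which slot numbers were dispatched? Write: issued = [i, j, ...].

issued = [0, 1]

  0. ALU→r2 ⇒ go  {1A/1Mu/2Ld/1B | 5r 1w}
  1. MUL→r7 ⇒ go  {1A/0Mu/2Ld/1B | 3r 0w}
  2. ALU→r2 ⇒ no(WR_PORT)  {1A/0Mu/2Ld/1B | 3r 0w}
  3. MUL→r3 ⇒ no(FU)  {1A/0Mu/2Ld/1B | 3r 0w}
  4. ALU→r4 ⇒ no(WR_PORT)  {1A/0Mu/2Ld/1B | 3r 0w}
  5. ALU→r4 ⇒ no(WR_PORT)  {1A/0Mu/2Ld/1B | 3r 0w}
  6. ALU→r8 ⇒ no(WR_PORT)  {1A/0Mu/2Ld/1B | 3r 0w}
  7. ALU→r0 ⇒ no(WR_PORT)  {1A/0Mu/2Ld/1B | 3r 0w}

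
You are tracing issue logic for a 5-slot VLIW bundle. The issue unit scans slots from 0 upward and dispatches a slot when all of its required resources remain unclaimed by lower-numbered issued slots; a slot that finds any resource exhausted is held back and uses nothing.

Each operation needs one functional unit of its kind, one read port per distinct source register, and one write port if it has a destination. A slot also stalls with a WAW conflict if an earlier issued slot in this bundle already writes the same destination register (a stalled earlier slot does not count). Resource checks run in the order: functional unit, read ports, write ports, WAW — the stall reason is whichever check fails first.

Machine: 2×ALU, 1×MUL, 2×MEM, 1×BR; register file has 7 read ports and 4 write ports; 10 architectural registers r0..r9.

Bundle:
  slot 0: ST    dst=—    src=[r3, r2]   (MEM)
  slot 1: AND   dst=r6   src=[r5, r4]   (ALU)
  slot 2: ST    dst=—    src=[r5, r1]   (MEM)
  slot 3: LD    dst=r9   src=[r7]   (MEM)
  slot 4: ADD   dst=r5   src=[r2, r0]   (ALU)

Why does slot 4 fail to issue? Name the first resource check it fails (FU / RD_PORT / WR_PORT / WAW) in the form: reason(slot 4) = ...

(0) want 1×MEM +2rd +0wr — yes → AL2|MU1|ME1|BR1|rd5|wr4
(1) want 1×ALU +2rd +1wr — yes → AL1|MU1|ME1|BR1|rd3|wr3
(2) want 1×MEM +2rd +0wr — yes → AL1|MU1|ME0|BR1|rd1|wr3
(3) want 1×MEM +1rd +1wr — FU → AL1|MU1|ME0|BR1|rd1|wr3
(4) want 1×ALU +2rd +1wr — RD_PORT → AL1|MU1|ME0|BR1|rd1|wr3

reason(slot 4) = RD_PORT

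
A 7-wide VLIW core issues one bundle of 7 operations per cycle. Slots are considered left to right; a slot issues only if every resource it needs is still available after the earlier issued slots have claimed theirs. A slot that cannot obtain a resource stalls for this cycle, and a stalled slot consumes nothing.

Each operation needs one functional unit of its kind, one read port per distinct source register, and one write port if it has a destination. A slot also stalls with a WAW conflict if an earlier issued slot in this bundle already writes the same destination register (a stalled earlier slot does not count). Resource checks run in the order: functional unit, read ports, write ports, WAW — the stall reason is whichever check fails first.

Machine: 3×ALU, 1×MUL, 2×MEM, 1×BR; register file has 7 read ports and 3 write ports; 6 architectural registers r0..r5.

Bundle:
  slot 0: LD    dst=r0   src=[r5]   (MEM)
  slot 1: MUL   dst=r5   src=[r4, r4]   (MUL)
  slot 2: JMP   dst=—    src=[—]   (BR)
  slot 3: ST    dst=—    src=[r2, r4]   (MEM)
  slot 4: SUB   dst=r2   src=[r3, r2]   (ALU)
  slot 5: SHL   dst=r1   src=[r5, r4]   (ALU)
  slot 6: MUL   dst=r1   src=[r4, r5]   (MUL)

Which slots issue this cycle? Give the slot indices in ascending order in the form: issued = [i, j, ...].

issued = [0, 1, 2, 3, 4]

#0 MEM src=r5 dispatched  <A:3 Mu:1 Ld:1 B:1 rd:6 wr:2>
#1 MUL src=r4,r4 dispatched  <A:3 Mu:0 Ld:1 B:1 rd:5 wr:1>
#2 BR src=- dispatched  <A:3 Mu:0 Ld:1 B:0 rd:5 wr:1>
#3 MEM src=r2,r4 dispatched  <A:3 Mu:0 Ld:0 B:0 rd:3 wr:1>
#4 ALU src=r3,r2 dispatched  <A:2 Mu:0 Ld:0 B:0 rd:1 wr:0>
#5 ALU src=r5,r4 held:RD_PORT  <A:2 Mu:0 Ld:0 B:0 rd:1 wr:0>
#6 MUL src=r4,r5 held:FU  <A:2 Mu:0 Ld:0 B:0 rd:1 wr:0>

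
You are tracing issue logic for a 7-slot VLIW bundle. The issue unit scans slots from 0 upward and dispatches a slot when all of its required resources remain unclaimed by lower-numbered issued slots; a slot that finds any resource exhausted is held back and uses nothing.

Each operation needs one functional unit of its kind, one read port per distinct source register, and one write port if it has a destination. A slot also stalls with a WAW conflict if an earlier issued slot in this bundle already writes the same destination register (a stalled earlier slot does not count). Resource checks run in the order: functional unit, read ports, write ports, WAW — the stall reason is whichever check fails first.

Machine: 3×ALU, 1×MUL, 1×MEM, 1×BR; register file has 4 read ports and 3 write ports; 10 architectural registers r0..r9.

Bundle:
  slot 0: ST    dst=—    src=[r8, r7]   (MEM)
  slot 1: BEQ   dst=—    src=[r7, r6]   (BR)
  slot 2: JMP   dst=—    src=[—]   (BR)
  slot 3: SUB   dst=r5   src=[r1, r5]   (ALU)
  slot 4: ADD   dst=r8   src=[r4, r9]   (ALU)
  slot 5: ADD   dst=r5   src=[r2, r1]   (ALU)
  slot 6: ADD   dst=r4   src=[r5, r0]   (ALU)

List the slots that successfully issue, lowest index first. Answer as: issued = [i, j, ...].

slot 0 (MEM): ISSUE — free A3,Mu1,Ld0,B1 rp2 wp3
slot 1 (BR): ISSUE — free A3,Mu1,Ld0,B0 rp0 wp3
slot 2 (BR): stall FU — free A3,Mu1,Ld0,B0 rp0 wp3
slot 3 (ALU): stall RD_PORT — free A3,Mu1,Ld0,B0 rp0 wp3
slot 4 (ALU): stall RD_PORT — free A3,Mu1,Ld0,B0 rp0 wp3
slot 5 (ALU): stall RD_PORT — free A3,Mu1,Ld0,B0 rp0 wp3
slot 6 (ALU): stall RD_PORT — free A3,Mu1,Ld0,B0 rp0 wp3

issued = [0, 1]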